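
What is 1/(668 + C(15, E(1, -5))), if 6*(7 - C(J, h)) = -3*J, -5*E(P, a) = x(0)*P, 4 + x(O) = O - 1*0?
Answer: 2/1365 ≈ 0.0014652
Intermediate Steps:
x(O) = -4 + O (x(O) = -4 + (O - 1*0) = -4 + (O + 0) = -4 + O)
E(P, a) = 4*P/5 (E(P, a) = -(-4 + 0)*P/5 = -(-4)*P/5 = 4*P/5)
C(J, h) = 7 + J/2 (C(J, h) = 7 - (-1)*J/2 = 7 + J/2)
1/(668 + C(15, E(1, -5))) = 1/(668 + (7 + (½)*15)) = 1/(668 + (7 + 15/2)) = 1/(668 + 29/2) = 1/(1365/2) = 2/1365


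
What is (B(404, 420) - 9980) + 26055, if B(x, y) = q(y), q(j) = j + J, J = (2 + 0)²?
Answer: 16499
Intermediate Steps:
J = 4 (J = 2² = 4)
q(j) = 4 + j (q(j) = j + 4 = 4 + j)
B(x, y) = 4 + y
(B(404, 420) - 9980) + 26055 = ((4 + 420) - 9980) + 26055 = (424 - 9980) + 26055 = -9556 + 26055 = 16499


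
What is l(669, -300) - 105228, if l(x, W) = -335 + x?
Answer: -104894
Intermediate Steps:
l(669, -300) - 105228 = (-335 + 669) - 105228 = 334 - 105228 = -104894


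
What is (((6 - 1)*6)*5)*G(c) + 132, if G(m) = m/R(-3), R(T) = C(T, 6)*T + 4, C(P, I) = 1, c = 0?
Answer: 132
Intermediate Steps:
R(T) = 4 + T (R(T) = 1*T + 4 = T + 4 = 4 + T)
G(m) = m (G(m) = m/(4 - 3) = m/1 = m*1 = m)
(((6 - 1)*6)*5)*G(c) + 132 = (((6 - 1)*6)*5)*0 + 132 = ((5*6)*5)*0 + 132 = (30*5)*0 + 132 = 150*0 + 132 = 0 + 132 = 132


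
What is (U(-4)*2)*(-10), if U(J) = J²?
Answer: -320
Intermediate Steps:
(U(-4)*2)*(-10) = ((-4)²*2)*(-10) = (16*2)*(-10) = 32*(-10) = -320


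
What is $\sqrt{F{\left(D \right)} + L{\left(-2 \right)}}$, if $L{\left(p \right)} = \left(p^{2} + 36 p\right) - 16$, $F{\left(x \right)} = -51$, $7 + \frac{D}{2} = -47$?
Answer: $3 i \sqrt{15} \approx 11.619 i$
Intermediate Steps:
$D = -108$ ($D = -14 + 2 \left(-47\right) = -14 - 94 = -108$)
$L{\left(p \right)} = -16 + p^{2} + 36 p$
$\sqrt{F{\left(D \right)} + L{\left(-2 \right)}} = \sqrt{-51 + \left(-16 + \left(-2\right)^{2} + 36 \left(-2\right)\right)} = \sqrt{-51 - 84} = \sqrt{-135} = 3 i \sqrt{15}$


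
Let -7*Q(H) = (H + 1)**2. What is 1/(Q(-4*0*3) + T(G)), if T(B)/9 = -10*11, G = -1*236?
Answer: -7/6931 ≈ -0.0010100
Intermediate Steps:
Q(H) = -(1 + H)**2/7 (Q(H) = -(H + 1)**2/7 = -(1 + H)**2/7)
G = -236
T(B) = -990 (T(B) = 9*(-10*11) = 9*(-110) = -990)
1/(Q(-4*0*3) + T(G)) = 1/(-(1 - 4*0*3)**2/7 - 990) = 1/(-(1 + 0*3)**2/7 - 990) = 1/(-(1 + 0)**2/7 - 990) = 1/(-1/7*1**2 - 990) = 1/(-1/7*1 - 990) = 1/(-1/7 - 990) = 1/(-6931/7) = -7/6931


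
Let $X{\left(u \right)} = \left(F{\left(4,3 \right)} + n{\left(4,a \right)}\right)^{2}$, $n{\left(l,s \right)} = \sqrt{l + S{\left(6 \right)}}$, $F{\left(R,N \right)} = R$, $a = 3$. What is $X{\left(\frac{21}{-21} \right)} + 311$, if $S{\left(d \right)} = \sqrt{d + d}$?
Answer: $311 + \left(4 + \sqrt{2} \sqrt{2 + \sqrt{3}}\right)^{2} \approx 356.32$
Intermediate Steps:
$S{\left(d \right)} = \sqrt{2} \sqrt{d}$ ($S{\left(d \right)} = \sqrt{2 d} = \sqrt{2} \sqrt{d}$)
$n{\left(l,s \right)} = \sqrt{l + 2 \sqrt{3}}$ ($n{\left(l,s \right)} = \sqrt{l + \sqrt{2} \sqrt{6}} = \sqrt{l + 2 \sqrt{3}}$)
$X{\left(u \right)} = \left(4 + \sqrt{4 + 2 \sqrt{3}}\right)^{2}$
$X{\left(\frac{21}{-21} \right)} + 311 = \left(4 + \sqrt{2} \sqrt{2 + \sqrt{3}}\right)^{2} + 311 = 311 + \left(4 + \sqrt{2} \sqrt{2 + \sqrt{3}}\right)^{2}$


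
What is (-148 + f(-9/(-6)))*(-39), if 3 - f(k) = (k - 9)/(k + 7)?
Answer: 95550/17 ≈ 5620.6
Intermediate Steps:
f(k) = 3 - (-9 + k)/(7 + k) (f(k) = 3 - (k - 9)/(k + 7) = 3 - (-9 + k)/(7 + k))
(-148 + f(-9/(-6)))*(-39) = (-148 + 2*(15 - 9/(-6))/(7 - 9/(-6)))*(-39) = (-148 + 2*(15 - 9*(-⅙))/(7 - 9*(-⅙)))*(-39) = (-148 + 2*(15 + 3/2)/(7 + 3/2))*(-39) = (-148 + 2*(33/2)/(17/2))*(-39) = (-148 + 2*(2/17)*(33/2))*(-39) = (-148 + 66/17)*(-39) = -2450/17*(-39) = 95550/17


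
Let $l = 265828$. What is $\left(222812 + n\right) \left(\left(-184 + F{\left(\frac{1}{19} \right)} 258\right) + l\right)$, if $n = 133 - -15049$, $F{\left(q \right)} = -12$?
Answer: $62484848712$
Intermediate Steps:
$n = 15182$ ($n = 133 + 15049 = 15182$)
$\left(222812 + n\right) \left(\left(-184 + F{\left(\frac{1}{19} \right)} 258\right) + l\right) = \left(222812 + 15182\right) \left(\left(-184 - 3096\right) + 265828\right) = 237994 \left(\left(-184 - 3096\right) + 265828\right) = 237994 \left(-3280 + 265828\right) = 237994 \cdot 262548 = 62484848712$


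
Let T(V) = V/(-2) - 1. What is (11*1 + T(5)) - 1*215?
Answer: -415/2 ≈ -207.50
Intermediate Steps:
T(V) = -1 - V/2 (T(V) = V*(-1/2) - 1 = -V/2 - 1 = -1 - V/2)
(11*1 + T(5)) - 1*215 = (11*1 + (-1 - 1/2*5)) - 1*215 = (11 + (-1 - 5/2)) - 215 = (11 - 7/2) - 215 = 15/2 - 215 = -415/2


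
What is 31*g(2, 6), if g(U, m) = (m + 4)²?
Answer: 3100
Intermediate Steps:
g(U, m) = (4 + m)²
31*g(2, 6) = 31*(4 + 6)² = 31*10² = 31*100 = 3100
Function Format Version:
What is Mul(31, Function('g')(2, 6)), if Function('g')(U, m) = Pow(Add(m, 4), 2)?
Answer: 3100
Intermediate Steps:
Function('g')(U, m) = Pow(Add(4, m), 2)
Mul(31, Function('g')(2, 6)) = Mul(31, Pow(Add(4, 6), 2)) = Mul(31, Pow(10, 2)) = Mul(31, 100) = 3100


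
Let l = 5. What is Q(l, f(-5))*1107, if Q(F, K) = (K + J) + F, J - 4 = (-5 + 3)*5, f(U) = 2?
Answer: 1107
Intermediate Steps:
J = -6 (J = 4 + (-5 + 3)*5 = 4 - 2*5 = 4 - 10 = -6)
Q(F, K) = -6 + F + K (Q(F, K) = (K - 6) + F = (-6 + K) + F = -6 + F + K)
Q(l, f(-5))*1107 = (-6 + 5 + 2)*1107 = 1*1107 = 1107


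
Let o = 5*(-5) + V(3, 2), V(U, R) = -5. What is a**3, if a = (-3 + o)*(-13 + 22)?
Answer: -26198073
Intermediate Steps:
o = -30 (o = 5*(-5) - 5 = -25 - 5 = -30)
a = -297 (a = (-3 - 30)*(-13 + 22) = -33*9 = -297)
a**3 = (-297)**3 = -26198073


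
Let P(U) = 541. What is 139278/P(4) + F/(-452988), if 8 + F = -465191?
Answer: 63342935323/245066508 ≈ 258.47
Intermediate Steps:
F = -465199 (F = -8 - 465191 = -465199)
139278/P(4) + F/(-452988) = 139278/541 - 465199/(-452988) = 139278*(1/541) - 465199*(-1/452988) = 139278/541 + 465199/452988 = 63342935323/245066508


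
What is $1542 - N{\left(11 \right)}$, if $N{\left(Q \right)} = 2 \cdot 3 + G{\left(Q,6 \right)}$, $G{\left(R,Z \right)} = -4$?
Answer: $1540$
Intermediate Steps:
$N{\left(Q \right)} = 2$ ($N{\left(Q \right)} = 2 \cdot 3 - 4 = 6 - 4 = 2$)
$1542 - N{\left(11 \right)} = 1542 - 2 = 1540$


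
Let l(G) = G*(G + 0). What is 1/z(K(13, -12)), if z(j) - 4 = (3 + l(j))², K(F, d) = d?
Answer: 1/21613 ≈ 4.6268e-5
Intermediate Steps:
l(G) = G² (l(G) = G*G = G²)
z(j) = 4 + (3 + j²)²
1/z(K(13, -12)) = 1/(4 + (3 + (-12)²)²) = 1/(4 + (3 + 144)²) = 1/(4 + 147²) = 1/(4 + 21609) = 1/21613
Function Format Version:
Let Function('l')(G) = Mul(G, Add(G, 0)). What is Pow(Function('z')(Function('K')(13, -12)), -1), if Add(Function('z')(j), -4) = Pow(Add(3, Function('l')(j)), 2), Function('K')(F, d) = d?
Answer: Rational(1, 21613) ≈ 4.6268e-5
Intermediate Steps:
Function('l')(G) = Pow(G, 2) (Function('l')(G) = Mul(G, G) = Pow(G, 2))
Function('z')(j) = Add(4, Pow(Add(3, Pow(j, 2)), 2))
Pow(Function('z')(Function('K')(13, -12)), -1) = Pow(Add(4, Pow(Add(3, Pow(-12, 2)), 2)), -1) = Pow(Add(4, Pow(Add(3, 144), 2)), -1) = Pow(Add(4, Pow(147, 2)), -1) = Pow(Add(4, 21609), -1) = Pow(21613, -1) = Rational(1, 21613)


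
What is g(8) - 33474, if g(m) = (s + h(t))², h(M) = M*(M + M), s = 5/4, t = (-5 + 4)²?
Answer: -535415/16 ≈ -33463.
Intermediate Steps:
t = 1 (t = (-1)² = 1)
s = 5/4 (s = 5*(¼) = 5/4 ≈ 1.2500)
h(M) = 2*M² (h(M) = M*(2*M) = 2*M²)
g(m) = 169/16 (g(m) = (5/4 + 2*1²)² = (5/4 + 2*1)² = (5/4 + 2)² = (13/4)² = 169/16)
g(8) - 33474 = 169/16 - 33474 = -535415/16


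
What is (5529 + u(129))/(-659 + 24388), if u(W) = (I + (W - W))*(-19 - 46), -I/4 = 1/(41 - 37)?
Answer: 5594/23729 ≈ 0.23575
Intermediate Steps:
I = -1 (I = -4/(41 - 37) = -4/4 = -4*1/4 = -1)
u(W) = 65 (u(W) = (-1 + (W - W))*(-19 - 46) = (-1 + 0)*(-65) = -1*(-65) = 65)
(5529 + u(129))/(-659 + 24388) = (5529 + 65)/(-659 + 24388) = 5594/23729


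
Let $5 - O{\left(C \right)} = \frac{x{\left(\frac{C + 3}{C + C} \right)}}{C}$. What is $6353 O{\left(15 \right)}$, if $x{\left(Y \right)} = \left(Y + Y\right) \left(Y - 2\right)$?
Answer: $\frac{4059567}{125} \approx 32477.0$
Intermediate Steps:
$x{\left(Y \right)} = 2 Y \left(-2 + Y\right)$
$O{\left(C \right)} = 5 - \frac{\left(-2 + \frac{3 + C}{2 C}\right) \left(3 + C\right)}{C^{2}}$ ($O{\left(C \right)} = 5 - \frac{2 \frac{C + 3}{C + C} \left(-2 + \frac{C + 3}{C + C}\right)}{C} = 5 - \frac{2 \frac{3 + C}{2 C} \left(-2 + \frac{3 + C}{2 C}\right)}{C} = 5 - \frac{\frac{1}{C} \left(-2 + \frac{3 + C}{2 C}\right) \left(3 + C\right)}{C} = 5 - \frac{\left(-2 + \frac{3 + C}{2 C}\right) \left(3 + C\right)}{C^{2}}$)
$6353 O{\left(15 \right)} = 6353 \frac{10 \cdot 15^{3} + 3 \left(-1 + 15\right) \left(3 + 15\right)}{2 \cdot 3375} = 6353 \cdot \frac{1}{2} \cdot \frac{1}{3375} \left(10 \cdot 3375 + 3 \cdot 14 \cdot 18\right) = 6353 \cdot \frac{1}{2} \cdot \frac{1}{3375} \left(33750 + 756\right) = 6353 \cdot \frac{1}{2} \cdot \frac{1}{3375} \cdot 34506 = 6353 \cdot \frac{639}{125} = \frac{4059567}{125}$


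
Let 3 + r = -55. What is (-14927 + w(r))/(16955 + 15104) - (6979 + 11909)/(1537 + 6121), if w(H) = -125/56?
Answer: -2879433807/982031288 ≈ -2.9321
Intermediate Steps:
r = -58 (r = -3 - 55 = -58)
w(H) = -125/56 (w(H) = -125*1/56 = -125/56)
(-14927 + w(r))/(16955 + 15104) - (6979 + 11909)/(1537 + 6121) = (-14927 - 125/56)/(16955 + 15104) - (6979 + 11909)/(1537 + 6121) = -836037/56/32059 - 18888/7658 = -836037/56*1/32059 - 18888/7658 = -836037/1795304 - 1*9444/3829 = -836037/1795304 - 9444/3829 = -2879433807/982031288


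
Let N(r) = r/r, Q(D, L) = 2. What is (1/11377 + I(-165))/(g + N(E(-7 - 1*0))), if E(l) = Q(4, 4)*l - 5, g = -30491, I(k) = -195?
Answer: 1109257/173442365 ≈ 0.0063955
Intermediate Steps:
E(l) = -5 + 2*l (E(l) = 2*l - 5 = -5 + 2*l)
N(r) = 1
(1/11377 + I(-165))/(g + N(E(-7 - 1*0))) = (1/11377 - 195)/(-30491 + 1) = (1/11377 - 195)/(-30490) = -2218514/11377*(-1/30490) = 1109257/173442365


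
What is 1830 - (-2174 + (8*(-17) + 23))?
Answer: 4117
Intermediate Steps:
1830 - (-2174 + (8*(-17) + 23)) = 1830 - (-2174 + (-136 + 23)) = 1830 - (-2174 - 113) = 1830 - 1*(-2287) = 1830 + 2287 = 4117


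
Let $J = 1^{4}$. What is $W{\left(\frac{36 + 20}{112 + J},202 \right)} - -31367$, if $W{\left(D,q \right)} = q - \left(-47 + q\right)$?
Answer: $31414$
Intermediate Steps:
$J = 1$
$W{\left(D,q \right)} = 47$ ($W{\left(D,q \right)} = q - \left(-47 + q\right) = 47$)
$W{\left(\frac{36 + 20}{112 + J},202 \right)} - -31367 = 47 - -31367 = 47 + 31367 = 31414$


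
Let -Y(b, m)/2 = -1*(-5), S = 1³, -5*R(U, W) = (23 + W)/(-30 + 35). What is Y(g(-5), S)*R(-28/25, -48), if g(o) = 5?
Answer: -10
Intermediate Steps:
R(U, W) = -23/25 - W/25 (R(U, W) = -(23 + W)/(5*(-30 + 35)) = -(23 + W)/(5*5) = -(23/5 + W/5)/5 = -23/25 - W/25)
S = 1
Y(b, m) = -10 (Y(b, m) = -(-2)*(-5) = -2*5 = -10)
Y(g(-5), S)*R(-28/25, -48) = -10*(-23/25 - 1/25*(-48)) = -10*(-23/25 + 48/25) = -10*1 = -10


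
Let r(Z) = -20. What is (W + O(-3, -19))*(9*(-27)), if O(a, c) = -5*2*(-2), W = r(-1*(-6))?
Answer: 0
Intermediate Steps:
W = -20
O(a, c) = 20 (O(a, c) = -10*(-2) = 20)
(W + O(-3, -19))*(9*(-27)) = (-20 + 20)*(9*(-27)) = 0*(-243) = 0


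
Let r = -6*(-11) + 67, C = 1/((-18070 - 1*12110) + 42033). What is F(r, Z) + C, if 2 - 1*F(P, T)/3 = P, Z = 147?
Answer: -4658228/11853 ≈ -393.00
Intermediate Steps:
C = 1/11853 (C = 1/((-18070 - 12110) + 42033) = 1/(-30180 + 42033) = 1/11853 ≈ 8.4367e-5)
r = 133 (r = 66 + 67 = 133)
F(P, T) = 6 - 3*P
F(r, Z) + C = (6 - 3*133) + 1/11853 = (6 - 399) + 1/11853 = -393 + 1/11853 = -4658228/11853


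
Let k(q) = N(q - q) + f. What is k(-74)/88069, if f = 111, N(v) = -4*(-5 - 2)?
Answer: 139/88069 ≈ 0.0015783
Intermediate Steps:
N(v) = 28 (N(v) = -4*(-7) = 28)
k(q) = 139 (k(q) = 28 + 111 = 139)
k(-74)/88069 = 139/88069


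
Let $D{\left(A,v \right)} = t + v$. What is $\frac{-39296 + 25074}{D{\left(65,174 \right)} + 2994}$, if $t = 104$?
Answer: $- \frac{7111}{1636} \approx -4.3466$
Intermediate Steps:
$D{\left(A,v \right)} = 104 + v$
$\frac{-39296 + 25074}{D{\left(65,174 \right)} + 2994} = \frac{-39296 + 25074}{\left(104 + 174\right) + 2994} = - \frac{14222}{278 + 2994} = - \frac{14222}{3272} = \left(-14222\right) \frac{1}{3272} = - \frac{7111}{1636}$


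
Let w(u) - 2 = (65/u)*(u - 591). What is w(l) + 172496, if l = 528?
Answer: 30358283/176 ≈ 1.7249e+5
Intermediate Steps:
w(u) = 2 + 65*(-591 + u)/u (w(u) = 2 + (65/u)*(u - 591) = 2 + (65/u)*(-591 + u) = 2 + 65*(-591 + u)/u)
w(l) + 172496 = (67 - 38415/528) + 172496 = (67 - 38415*1/528) + 172496 = (67 - 12805/176) + 172496 = -1013/176 + 172496 = 30358283/176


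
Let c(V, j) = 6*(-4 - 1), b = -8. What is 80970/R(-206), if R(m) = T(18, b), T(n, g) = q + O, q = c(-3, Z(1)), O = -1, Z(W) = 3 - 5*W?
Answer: -80970/31 ≈ -2611.9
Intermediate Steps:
c(V, j) = -30 (c(V, j) = 6*(-5) = -30)
q = -30
T(n, g) = -31 (T(n, g) = -30 - 1 = -31)
R(m) = -31
80970/R(-206) = 80970/(-31) = 80970*(-1/31) = -80970/31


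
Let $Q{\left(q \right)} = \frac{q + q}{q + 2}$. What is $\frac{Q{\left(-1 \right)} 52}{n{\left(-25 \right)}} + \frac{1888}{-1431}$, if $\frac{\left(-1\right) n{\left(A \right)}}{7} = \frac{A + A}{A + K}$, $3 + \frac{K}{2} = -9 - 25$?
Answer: $\frac{7036388}{250425} \approx 28.098$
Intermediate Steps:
$K = -74$ ($K = -6 + 2 \left(-9 - 25\right) = -6 + 2 \left(-34\right) = -6 - 68 = -74$)
$n{\left(A \right)} = - \frac{14 A}{-74 + A}$ ($n{\left(A \right)} = - 7 \frac{A + A}{A - 74} = - 7 \frac{2 A}{-74 + A} = - \frac{14 A}{-74 + A}$)
$Q{\left(q \right)} = \frac{2 q}{2 + q}$
$\frac{Q{\left(-1 \right)} 52}{n{\left(-25 \right)}} + \frac{1888}{-1431} = \frac{2 \left(-1\right) \frac{1}{2 - 1} \cdot 52}{\left(-14\right) \left(-25\right) \frac{1}{-74 - 25}} + \frac{1888}{-1431} = \frac{2 \left(-1\right) 1^{-1} \cdot 52}{\left(-14\right) \left(-25\right) \frac{1}{-99}} + 1888 \left(- \frac{1}{1431}\right) = \frac{2 \left(-1\right) 1 \cdot 52}{\left(-14\right) \left(-25\right) \left(- \frac{1}{99}\right)} - \frac{1888}{1431} = \frac{\left(-2\right) 52}{- \frac{350}{99}} - \frac{1888}{1431} = \left(-104\right) \left(- \frac{99}{350}\right) - \frac{1888}{1431} = \frac{5148}{175} - \frac{1888}{1431} = \frac{7036388}{250425}$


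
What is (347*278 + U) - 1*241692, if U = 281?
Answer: -144945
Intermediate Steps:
(347*278 + U) - 1*241692 = (347*278 + 281) - 1*241692 = (96466 + 281) - 241692 = 96747 - 241692 = -144945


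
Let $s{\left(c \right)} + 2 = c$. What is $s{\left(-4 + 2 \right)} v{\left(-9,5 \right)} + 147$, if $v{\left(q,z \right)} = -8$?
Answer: $179$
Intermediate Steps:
$s{\left(c \right)} = -2 + c$
$s{\left(-4 + 2 \right)} v{\left(-9,5 \right)} + 147 = \left(-2 + \left(-4 + 2\right)\right) \left(-8\right) + 147 = \left(-2 - 2\right) \left(-8\right) + 147 = \left(-4\right) \left(-8\right) + 147 = 32 + 147 = 179$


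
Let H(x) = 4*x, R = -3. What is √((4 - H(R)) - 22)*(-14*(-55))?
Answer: 770*I*√6 ≈ 1886.1*I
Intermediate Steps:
√((4 - H(R)) - 22)*(-14*(-55)) = √((4 - 4*(-3)) - 22)*(-14*(-55)) = √((4 - 1*(-12)) - 22)*770 = √((4 + 12) - 22)*770 = √(16 - 22)*770 = √(-6)*770 = (I*√6)*770 = 770*I*√6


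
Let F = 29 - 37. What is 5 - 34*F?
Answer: 277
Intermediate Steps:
F = -8
5 - 34*F = 5 - 34*(-8) = 5 + 272 = 277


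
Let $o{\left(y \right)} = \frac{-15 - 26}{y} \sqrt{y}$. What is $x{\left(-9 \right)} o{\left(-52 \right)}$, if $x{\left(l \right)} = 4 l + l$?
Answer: $- \frac{1845 i \sqrt{13}}{26} \approx - 255.86 i$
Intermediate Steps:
$x{\left(l \right)} = 5 l$
$o{\left(y \right)} = - \frac{41}{\sqrt{y}}$ ($o{\left(y \right)} = \frac{-15 - 26}{y} \sqrt{y} = - \frac{41}{y} \sqrt{y} = - \frac{41}{\sqrt{y}}$)
$x{\left(-9 \right)} o{\left(-52 \right)} = 5 \left(-9\right) \left(- \frac{41}{2 i \sqrt{13}}\right) = - 45 \left(- 41 \left(- \frac{i \sqrt{13}}{26}\right)\right) = - 45 \frac{41 i \sqrt{13}}{26} = - \frac{1845 i \sqrt{13}}{26}$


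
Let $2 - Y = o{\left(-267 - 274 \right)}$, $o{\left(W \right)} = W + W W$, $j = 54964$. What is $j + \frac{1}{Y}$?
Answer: $\frac{16057073031}{292138} \approx 54964.0$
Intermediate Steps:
$o{\left(W \right)} = W + W^{2}$
$Y = -292138$ ($Y = 2 - \left(-267 - 274\right) \left(1 - 541\right) = 2 - - 541 \left(1 - 541\right) = 2 - \left(-541\right) \left(-540\right) = 2 - 292140 = -292138$)
$j + \frac{1}{Y} = 54964 + \frac{1}{-292138} = 54964 - \frac{1}{292138} = \frac{16057073031}{292138}$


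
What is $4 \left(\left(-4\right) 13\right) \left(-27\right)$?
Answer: $5616$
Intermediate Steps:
$4 \left(\left(-4\right) 13\right) \left(-27\right) = 4 \left(-52\right) \left(-27\right) = \left(-208\right) \left(-27\right) = 5616$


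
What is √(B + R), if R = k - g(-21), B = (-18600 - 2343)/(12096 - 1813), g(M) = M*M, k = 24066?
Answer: 6*√410567759/791 ≈ 153.70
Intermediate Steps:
g(M) = M²
B = -1611/791 (B = -20943/10283 = -20943*1/10283 = -1611/791 ≈ -2.0367)
R = 23625 (R = 24066 - 1*(-21)² = 24066 - 1*441 = 24066 - 441 = 23625)
√(B + R) = √(-1611/791 + 23625) = √(18685764/791) = 6*√410567759/791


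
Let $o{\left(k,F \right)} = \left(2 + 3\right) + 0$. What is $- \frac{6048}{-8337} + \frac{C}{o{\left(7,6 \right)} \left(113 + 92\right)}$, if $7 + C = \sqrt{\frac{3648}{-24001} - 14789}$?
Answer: $\frac{292421}{406925} + \frac{i \sqrt{8519261442437}}{24601025} \approx 0.71861 + 0.11864 i$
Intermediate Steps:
$o{\left(k,F \right)} = 5$ ($o{\left(k,F \right)} = 5 + 0 = 5$)
$C = -7 + \frac{i \sqrt{8519261442437}}{24001}$ ($C = -7 + \sqrt{\frac{3648}{-24001} - 14789} = -7 + \sqrt{3648 \left(- \frac{1}{24001}\right) - 14789} = -7 + \sqrt{- \frac{3648}{24001} - 14789} = -7 + \sqrt{- \frac{354954437}{24001}} = -7 + \frac{i \sqrt{8519261442437}}{24001} \approx -7.0 + 121.61 i$)
$- \frac{6048}{-8337} + \frac{C}{o{\left(7,6 \right)} \left(113 + 92\right)} = - \frac{6048}{-8337} + \frac{-7 + \frac{i \sqrt{8519261442437}}{24001}}{5 \left(113 + 92\right)} = \left(-6048\right) \left(- \frac{1}{8337}\right) + \frac{-7 + \frac{i \sqrt{8519261442437}}{24001}}{5 \cdot 205} = \frac{288}{397} + \frac{-7 + \frac{i \sqrt{8519261442437}}{24001}}{1025} = \frac{288}{397} + \left(-7 + \frac{i \sqrt{8519261442437}}{24001}\right) \frac{1}{1025} = \frac{288}{397} - \left(\frac{7}{1025} - \frac{i \sqrt{8519261442437}}{24601025}\right) = \frac{292421}{406925} + \frac{i \sqrt{8519261442437}}{24601025}$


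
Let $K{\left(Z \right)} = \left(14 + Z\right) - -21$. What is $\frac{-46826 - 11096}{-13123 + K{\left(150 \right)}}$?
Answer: $\frac{28961}{6469} \approx 4.4769$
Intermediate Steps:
$K{\left(Z \right)} = 35 + Z$ ($K{\left(Z \right)} = \left(14 + Z\right) + 21 = 35 + Z$)
$\frac{-46826 - 11096}{-13123 + K{\left(150 \right)}} = \frac{-46826 - 11096}{-13123 + \left(35 + 150\right)} = - \frac{57922}{-13123 + 185} = - \frac{57922}{-12938} = \left(-57922\right) \left(- \frac{1}{12938}\right) = \frac{28961}{6469}$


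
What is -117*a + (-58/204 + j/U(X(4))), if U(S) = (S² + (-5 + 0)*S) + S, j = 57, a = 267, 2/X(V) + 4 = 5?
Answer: -6375721/204 ≈ -31254.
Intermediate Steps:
X(V) = 2 (X(V) = 2/(-4 + 5) = 2/1 = 2*1 = 2)
U(S) = S² - 4*S (U(S) = (S² - 5*S) + S = S² - 4*S)
-117*a + (-58/204 + j/U(X(4))) = -117*267 + (-58/204 + 57/((2*(-4 + 2)))) = -31239 + (-58*1/204 + 57/((2*(-2)))) = -31239 + (-29/102 + 57/(-4)) = -31239 + (-29/102 + 57*(-¼)) = -31239 + (-29/102 - 57/4) = -31239 - 2965/204 = -6375721/204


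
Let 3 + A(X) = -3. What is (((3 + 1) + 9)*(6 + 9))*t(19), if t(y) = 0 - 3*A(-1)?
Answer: 3510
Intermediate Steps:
A(X) = -6 (A(X) = -3 - 3 = -6)
t(y) = 18 (t(y) = 0 - 3*(-6) = 0 + 18 = 18)
(((3 + 1) + 9)*(6 + 9))*t(19) = (((3 + 1) + 9)*(6 + 9))*18 = ((4 + 9)*15)*18 = (13*15)*18 = 195*18 = 3510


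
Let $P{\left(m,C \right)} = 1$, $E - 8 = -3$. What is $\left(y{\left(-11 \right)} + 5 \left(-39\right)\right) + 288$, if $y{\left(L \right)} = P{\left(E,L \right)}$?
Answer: $94$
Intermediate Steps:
$E = 5$ ($E = 8 - 3 = 5$)
$y{\left(L \right)} = 1$
$\left(y{\left(-11 \right)} + 5 \left(-39\right)\right) + 288 = \left(1 + 5 \left(-39\right)\right) + 288 = \left(1 - 195\right) + 288 = -194 + 288 = 94$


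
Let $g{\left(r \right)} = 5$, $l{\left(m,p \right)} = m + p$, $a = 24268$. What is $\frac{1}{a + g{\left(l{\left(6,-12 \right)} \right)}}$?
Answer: $\frac{1}{24273} \approx 4.1198 \cdot 10^{-5}$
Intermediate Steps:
$\frac{1}{a + g{\left(l{\left(6,-12 \right)} \right)}} = \frac{1}{24268 + 5} = \frac{1}{24273}$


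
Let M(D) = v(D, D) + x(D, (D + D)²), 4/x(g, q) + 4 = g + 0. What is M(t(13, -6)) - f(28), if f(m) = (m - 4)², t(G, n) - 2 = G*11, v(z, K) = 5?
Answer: -80507/141 ≈ -570.97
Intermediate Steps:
t(G, n) = 2 + 11*G (t(G, n) = 2 + G*11 = 2 + 11*G)
x(g, q) = 4/(-4 + g) (x(g, q) = 4/(-4 + (g + 0)) = 4/(-4 + g))
f(m) = (-4 + m)²
M(D) = 5 + 4/(-4 + D)
M(t(13, -6)) - f(28) = (-16 + 5*(2 + 11*13))/(-4 + (2 + 11*13)) - (-4 + 28)² = (-16 + 5*(2 + 143))/(-4 + (2 + 143)) - 1*24² = (-16 + 5*145)/(-4 + 145) - 1*576 = (-16 + 725)/141 - 576 = (1/141)*709 - 576 = 709/141 - 576 = -80507/141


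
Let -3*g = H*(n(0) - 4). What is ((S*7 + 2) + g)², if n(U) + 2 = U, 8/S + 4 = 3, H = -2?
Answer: 3364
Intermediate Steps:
S = -8 (S = 8/(-4 + 3) = 8/(-1) = 8*(-1) = -8)
n(U) = -2 + U
g = -4 (g = -(-2)*((-2 + 0) - 4)/3 = -(-2)*(-2 - 4)/3 = -(-2)*(-6)/3 = -⅓*12 = -4)
((S*7 + 2) + g)² = ((-8*7 + 2) - 4)² = ((-56 + 2) - 4)² = (-54 - 4)² = (-58)² = 3364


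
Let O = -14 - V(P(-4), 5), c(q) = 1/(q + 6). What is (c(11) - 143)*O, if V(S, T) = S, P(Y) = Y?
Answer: 24300/17 ≈ 1429.4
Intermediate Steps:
c(q) = 1/(6 + q)
O = -10 (O = -14 - 1*(-4) = -14 + 4 = -10)
(c(11) - 143)*O = (1/(6 + 11) - 143)*(-10) = (1/17 - 143)*(-10) = -2430/17*(-10) = 24300/17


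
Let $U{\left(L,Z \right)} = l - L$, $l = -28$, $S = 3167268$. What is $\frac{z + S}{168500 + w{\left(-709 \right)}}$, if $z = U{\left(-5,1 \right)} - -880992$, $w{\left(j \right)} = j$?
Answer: $\frac{4048237}{167791} \approx 24.127$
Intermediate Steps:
$U{\left(L,Z \right)} = -28 - L$
$z = 880969$ ($z = \left(-28 - -5\right) - -880992 = \left(-28 + 5\right) + 880992 = -23 + 880992 = 880969$)
$\frac{z + S}{168500 + w{\left(-709 \right)}} = \frac{880969 + 3167268}{168500 - 709} = \frac{4048237}{167791}$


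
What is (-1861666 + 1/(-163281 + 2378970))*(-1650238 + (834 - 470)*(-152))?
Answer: 2345080978274113706/738563 ≈ 3.1752e+12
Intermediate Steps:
(-1861666 + 1/(-163281 + 2378970))*(-1650238 + (834 - 470)*(-152)) = (-1861666 + 1/2215689)*(-1650238 + 364*(-152)) = (-1861666 + 1/2215689)*(-1650238 - 55328) = -4124872877873/2215689*(-1705566) = 2345080978274113706/738563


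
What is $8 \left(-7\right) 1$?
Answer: $-56$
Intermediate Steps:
$8 \left(-7\right) 1 = \left(-56\right) 1 = -56$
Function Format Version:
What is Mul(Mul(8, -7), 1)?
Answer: -56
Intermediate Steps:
Mul(Mul(8, -7), 1) = Mul(-56, 1) = -56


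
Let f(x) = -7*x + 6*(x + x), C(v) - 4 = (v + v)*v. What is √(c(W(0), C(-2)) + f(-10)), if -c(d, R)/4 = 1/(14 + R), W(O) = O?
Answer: 2*I*√2119/13 ≈ 7.0819*I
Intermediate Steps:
C(v) = 4 + 2*v² (C(v) = 4 + (v + v)*v = 4 + (2*v)*v = 4 + 2*v²)
c(d, R) = -4/(14 + R)
f(x) = 5*x (f(x) = -7*x + 6*(2*x) = -7*x + 12*x = 5*x)
√(c(W(0), C(-2)) + f(-10)) = √(-4/(14 + (4 + 2*(-2)²)) + 5*(-10)) = √(-4/(14 + (4 + 2*4)) - 50) = √(-4/(14 + (4 + 8)) - 50) = √(-4/(14 + 12) - 50) = √(-4/26 - 50) = √(-4*1/26 - 50) = √(-2/13 - 50) = √(-652/13) = 2*I*√2119/13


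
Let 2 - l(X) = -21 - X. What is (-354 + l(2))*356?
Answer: -117124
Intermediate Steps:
l(X) = 23 + X (l(X) = 2 - (-21 - X) = 2 + (21 + X) = 23 + X)
(-354 + l(2))*356 = (-354 + (23 + 2))*356 = (-354 + 25)*356 = -329*356 = -117124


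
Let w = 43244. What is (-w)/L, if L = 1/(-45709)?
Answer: 1976639996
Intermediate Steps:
L = -1/45709 ≈ -2.1878e-5
(-w)/L = (-1*43244)/(-1/45709) = -43244*(-45709) = 1976639996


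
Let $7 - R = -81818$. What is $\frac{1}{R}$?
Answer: $\frac{1}{81825} \approx 1.2221 \cdot 10^{-5}$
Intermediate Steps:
$R = 81825$ ($R = 7 - -81818 = 7 + 81818 = 81825$)
$\frac{1}{R} = \frac{1}{81825}$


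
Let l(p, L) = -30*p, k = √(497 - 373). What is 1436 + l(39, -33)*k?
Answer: 1436 - 2340*√31 ≈ -11593.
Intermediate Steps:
k = 2*√31 (k = √124 = 2*√31 ≈ 11.136)
1436 + l(39, -33)*k = 1436 + (-30*39)*(2*√31) = 1436 - 2340*√31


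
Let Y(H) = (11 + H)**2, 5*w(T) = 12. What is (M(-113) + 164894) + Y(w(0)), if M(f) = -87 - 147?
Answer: 4120989/25 ≈ 1.6484e+5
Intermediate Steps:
M(f) = -234
w(T) = 12/5 (w(T) = (1/5)*12 = 12/5)
(M(-113) + 164894) + Y(w(0)) = (-234 + 164894) + (11 + 12/5)**2 = 164660 + (67/5)**2 = 164660 + 4489/25 = 4120989/25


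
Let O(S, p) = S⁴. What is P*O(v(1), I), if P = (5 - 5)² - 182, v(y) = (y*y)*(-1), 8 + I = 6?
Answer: -182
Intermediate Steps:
I = -2 (I = -8 + 6 = -2)
v(y) = -y² (v(y) = y²*(-1) = -y²)
P = -182 (P = 0² - 182 = 0 - 182 = -182)
P*O(v(1), I) = -182*(-1*1²)⁴ = -182*(-1*1)⁴ = -182*(-1)⁴ = -182*1 = -182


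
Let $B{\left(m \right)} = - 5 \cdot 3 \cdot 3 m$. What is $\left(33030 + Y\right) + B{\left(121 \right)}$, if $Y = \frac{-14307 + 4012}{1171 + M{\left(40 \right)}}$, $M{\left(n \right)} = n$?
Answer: $\frac{33395140}{1211} \approx 27577.0$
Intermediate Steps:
$B{\left(m \right)} = - 45 m$ ($B{\left(m \right)} = - 5 \cdot 9 m = - 45 m$)
$Y = - \frac{10295}{1211}$ ($Y = \frac{-14307 + 4012}{1171 + 40} = - \frac{10295}{1211} \approx -8.5012$)
$\left(33030 + Y\right) + B{\left(121 \right)} = \left(33030 - \frac{10295}{1211}\right) - 5445 = \frac{39989035}{1211} - 5445 = \frac{33395140}{1211}$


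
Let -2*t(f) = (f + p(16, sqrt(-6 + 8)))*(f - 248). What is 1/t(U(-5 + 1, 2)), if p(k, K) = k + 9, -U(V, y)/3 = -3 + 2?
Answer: 1/3430 ≈ 0.00029154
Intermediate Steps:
U(V, y) = 3 (U(V, y) = -3*(-3 + 2) = -3*(-1) = 3)
p(k, K) = 9 + k
t(f) = -(-248 + f)*(25 + f)/2 (t(f) = -(f + (9 + 16))*(f - 248)/2 = -(f + 25)*(-248 + f)/2 = -(25 + f)*(-248 + f)/2 = -(-248 + f)*(25 + f)/2)
1/t(U(-5 + 1, 2)) = 1/(3100 - 1/2*3**2 + (223/2)*3) = 1/(3100 - 1/2*9 + 669/2) = 1/(3100 - 9/2 + 669/2) = 1/3430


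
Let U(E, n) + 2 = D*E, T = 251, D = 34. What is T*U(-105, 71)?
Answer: -896572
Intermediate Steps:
U(E, n) = -2 + 34*E
T*U(-105, 71) = 251*(-2 + 34*(-105)) = 251*(-2 - 3570) = 251*(-3572) = -896572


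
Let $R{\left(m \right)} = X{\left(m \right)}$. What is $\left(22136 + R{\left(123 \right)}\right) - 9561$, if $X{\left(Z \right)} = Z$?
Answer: $12698$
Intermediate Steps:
$R{\left(m \right)} = m$
$\left(22136 + R{\left(123 \right)}\right) - 9561 = \left(22136 + 123\right) - 9561 = 22259 - 9561 = 12698$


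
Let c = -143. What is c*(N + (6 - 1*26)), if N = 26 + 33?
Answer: -5577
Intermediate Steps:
N = 59
c*(N + (6 - 1*26)) = -143*(59 + (6 - 1*26)) = -143*(59 + (6 - 26)) = -143*(59 - 20) = -143*39 = -5577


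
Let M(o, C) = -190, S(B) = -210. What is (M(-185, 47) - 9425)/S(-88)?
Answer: 641/14 ≈ 45.786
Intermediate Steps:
(M(-185, 47) - 9425)/S(-88) = (-190 - 9425)/(-210) = -9615*(-1/210) = 641/14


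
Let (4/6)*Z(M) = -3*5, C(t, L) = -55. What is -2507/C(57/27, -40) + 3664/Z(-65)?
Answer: -11609/99 ≈ -117.26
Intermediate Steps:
Z(M) = -45/2 (Z(M) = 3*(-3*5)/2 = (3/2)*(-15) = -45/2)
-2507/C(57/27, -40) + 3664/Z(-65) = -2507/(-55) + 3664/(-45/2) = -2507*(-1/55) + 3664*(-2/45) = 2507/55 - 7328/45 = -11609/99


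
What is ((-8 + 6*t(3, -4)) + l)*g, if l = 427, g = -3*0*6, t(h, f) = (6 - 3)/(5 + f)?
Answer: 0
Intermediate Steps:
t(h, f) = 3/(5 + f)
g = 0 (g = 0*6 = 0)
((-8 + 6*t(3, -4)) + l)*g = ((-8 + 6*(3/(5 - 4))) + 427)*0 = ((-8 + 6*(3/1)) + 427)*0 = ((-8 + 6*(3*1)) + 427)*0 = ((-8 + 6*3) + 427)*0 = ((-8 + 18) + 427)*0 = (10 + 427)*0 = 437*0 = 0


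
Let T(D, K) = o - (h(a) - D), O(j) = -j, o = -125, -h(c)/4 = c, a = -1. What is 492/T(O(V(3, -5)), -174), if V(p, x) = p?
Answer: -41/11 ≈ -3.7273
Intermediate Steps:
h(c) = -4*c
T(D, K) = -129 + D (T(D, K) = -125 - (-4*(-1) - D) = -125 - (4 - D) = -125 + (-4 + D) = -129 + D)
492/T(O(V(3, -5)), -174) = 492/(-129 - 1*3) = 492/(-129 - 3) = 492/(-132) = 492*(-1/132) = -41/11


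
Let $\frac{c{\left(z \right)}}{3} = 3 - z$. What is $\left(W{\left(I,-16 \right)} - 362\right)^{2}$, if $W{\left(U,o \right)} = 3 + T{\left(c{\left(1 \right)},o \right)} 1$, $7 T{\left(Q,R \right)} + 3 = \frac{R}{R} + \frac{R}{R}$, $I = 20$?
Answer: $\frac{6320196}{49} \approx 1.2898 \cdot 10^{5}$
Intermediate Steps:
$c{\left(z \right)} = 9 - 3 z$ ($c{\left(z \right)} = 3 \left(3 - z\right) = 9 - 3 z$)
$T{\left(Q,R \right)} = - \frac{1}{7}$ ($T{\left(Q,R \right)} = - \frac{3}{7} + \frac{\frac{R}{R} + \frac{R}{R}}{7} = - \frac{3}{7} + \frac{1 + 1}{7} = - \frac{3}{7} + \frac{1}{7} \cdot 2 = - \frac{3}{7} + \frac{2}{7} = - \frac{1}{7}$)
$W{\left(U,o \right)} = \frac{20}{7}$ ($W{\left(U,o \right)} = 3 - \frac{1}{7} = \frac{20}{7}$)
$\left(W{\left(I,-16 \right)} - 362\right)^{2} = \left(\frac{20}{7} - 362\right)^{2} = \left(- \frac{2514}{7}\right)^{2} = \frac{6320196}{49}$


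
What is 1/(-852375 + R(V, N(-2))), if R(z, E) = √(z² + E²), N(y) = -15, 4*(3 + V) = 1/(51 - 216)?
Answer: -371294550000/316482191954315639 - 660*√101934361/316482191954315639 ≈ -1.1732e-6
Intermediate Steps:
V = -1981/660 (V = -3 + 1/(4*(51 - 216)) = -3 + (¼)/(-165) = -3 + (¼)*(-1/165) = -3 - 1/660 = -1981/660 ≈ -3.0015)
R(z, E) = √(E² + z²)
1/(-852375 + R(V, N(-2))) = 1/(-852375 + √((-15)² + (-1981/660)²)) = 1/(-852375 + √(225 + 3924361/435600)) = 1/(-852375 + √(101934361/435600)) = 1/(-852375 + √101934361/660)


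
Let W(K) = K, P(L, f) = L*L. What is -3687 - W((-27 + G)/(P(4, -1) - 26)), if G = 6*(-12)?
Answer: -36969/10 ≈ -3696.9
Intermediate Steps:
G = -72
P(L, f) = L²
-3687 - W((-27 + G)/(P(4, -1) - 26)) = -3687 - (-27 - 72)/(4² - 26) = -3687 - (-99)/(16 - 26) = -3687 - (-99)/(-10) = -3687 - (-99)*(-1)/10 = -3687 - 1*99/10 = -3687 - 99/10 = -36969/10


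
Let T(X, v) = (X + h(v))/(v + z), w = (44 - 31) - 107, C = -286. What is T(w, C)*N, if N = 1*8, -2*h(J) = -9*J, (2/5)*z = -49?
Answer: 22096/817 ≈ 27.045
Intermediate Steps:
z = -245/2 (z = (5/2)*(-49) = -245/2 ≈ -122.50)
w = -94 (w = 13 - 107 = -94)
h(J) = 9*J/2 (h(J) = -(-9)*J/2 = 9*J/2)
N = 8
T(X, v) = (X + 9*v/2)/(-245/2 + v) (T(X, v) = (X + 9*v/2)/(v - 245/2) = (X + 9*v/2)/(-245/2 + v))
T(w, C)*N = ((2*(-94) + 9*(-286))/(-245 + 2*(-286)))*8 = ((-188 - 2574)/(-245 - 572))*8 = (-2762/(-817))*8 = -1/817*(-2762)*8 = (2762/817)*8 = 22096/817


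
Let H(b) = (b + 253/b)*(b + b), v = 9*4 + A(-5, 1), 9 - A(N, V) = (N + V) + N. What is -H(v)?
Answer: -6338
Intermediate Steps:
A(N, V) = 9 - V - 2*N (A(N, V) = 9 - ((N + V) + N) = 9 - (V + 2*N) = 9 + (-V - 2*N) = 9 - V - 2*N)
v = 54 (v = 9*4 + (9 - 1*1 - 2*(-5)) = 36 + (9 - 1 + 10) = 36 + 18 = 54)
H(b) = 2*b*(b + 253/b) (H(b) = (b + 253/b)*(2*b) = 2*b*(b + 253/b))
-H(v) = -(506 + 2*54**2) = -(506 + 2*2916) = -(506 + 5832) = -1*6338 = -6338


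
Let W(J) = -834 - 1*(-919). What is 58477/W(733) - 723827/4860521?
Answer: 16715715366/24302605 ≈ 687.82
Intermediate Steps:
W(J) = 85 (W(J) = -834 + 919 = 85)
58477/W(733) - 723827/4860521 = 58477/85 - 723827/4860521 = 16715715366/24302605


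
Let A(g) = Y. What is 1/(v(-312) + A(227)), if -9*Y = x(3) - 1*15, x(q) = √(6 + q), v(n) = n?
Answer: -3/932 ≈ -0.0032189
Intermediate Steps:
Y = 4/3 (Y = -(√(6 + 3) - 1*15)/9 = -(√9 - 15)/9 = -(3 - 15)/9 = -⅑*(-12) = 4/3 ≈ 1.3333)
A(g) = 4/3
1/(v(-312) + A(227)) = 1/(-312 + 4/3) = 1/(-932/3) = -3/932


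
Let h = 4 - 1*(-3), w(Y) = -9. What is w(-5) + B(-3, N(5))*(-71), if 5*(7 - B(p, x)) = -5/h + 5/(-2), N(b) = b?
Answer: -7723/14 ≈ -551.64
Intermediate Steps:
h = 7 (h = 4 + 3 = 7)
B(p, x) = 107/14 (B(p, x) = 7 - (-5/7 + 5/(-2))/5 = 7 - (-5*1/7 + 5*(-1/2))/5 = 7 - (-5/7 - 5/2)/5 = 7 - 1/5*(-45/14) = 7 + 9/14 = 107/14)
w(-5) + B(-3, N(5))*(-71) = -9 + (107/14)*(-71) = -9 - 7597/14 = -7723/14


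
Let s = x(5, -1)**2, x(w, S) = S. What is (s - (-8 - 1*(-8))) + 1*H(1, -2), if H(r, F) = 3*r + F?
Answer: 2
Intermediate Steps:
H(r, F) = F + 3*r
s = 1 (s = (-1)**2 = 1)
(s - (-8 - 1*(-8))) + 1*H(1, -2) = (1 - (-8 - 1*(-8))) + 1*(-2 + 3*1) = (1 - (-8 + 8)) + 1*(-2 + 3) = (1 - 1*0) + 1*1 = (1 + 0) + 1 = 1 + 1 = 2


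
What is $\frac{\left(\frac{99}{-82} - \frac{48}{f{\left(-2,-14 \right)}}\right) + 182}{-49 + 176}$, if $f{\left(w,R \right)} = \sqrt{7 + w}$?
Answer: $\frac{14825}{10414} - \frac{48 \sqrt{5}}{635} \approx 1.2545$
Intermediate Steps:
$\frac{\left(\frac{99}{-82} - \frac{48}{f{\left(-2,-14 \right)}}\right) + 182}{-49 + 176} = \frac{\left(\frac{99}{-82} - \frac{48}{\sqrt{7 - 2}}\right) + 182}{-49 + 176} = \frac{\left(99 \left(- \frac{1}{82}\right) - \frac{48}{\sqrt{5}}\right) + 182}{127} = \left(\left(- \frac{99}{82} - 48 \frac{\sqrt{5}}{5}\right) + 182\right) \frac{1}{127} = \left(\left(- \frac{99}{82} - \frac{48 \sqrt{5}}{5}\right) + 182\right) \frac{1}{127} = \left(\frac{14825}{82} - \frac{48 \sqrt{5}}{5}\right) \frac{1}{127} = \frac{14825}{10414} - \frac{48 \sqrt{5}}{635}$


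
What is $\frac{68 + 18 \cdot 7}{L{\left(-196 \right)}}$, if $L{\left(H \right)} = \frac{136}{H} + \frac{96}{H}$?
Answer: $- \frac{4753}{29} \approx -163.9$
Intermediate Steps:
$L{\left(H \right)} = \frac{232}{H}$
$\frac{68 + 18 \cdot 7}{L{\left(-196 \right)}} = \frac{68 + 18 \cdot 7}{232 \frac{1}{-196}} = \frac{68 + 126}{232 \left(- \frac{1}{196}\right)} = \frac{194}{- \frac{58}{49}} = 194 \left(- \frac{49}{58}\right) = - \frac{4753}{29}$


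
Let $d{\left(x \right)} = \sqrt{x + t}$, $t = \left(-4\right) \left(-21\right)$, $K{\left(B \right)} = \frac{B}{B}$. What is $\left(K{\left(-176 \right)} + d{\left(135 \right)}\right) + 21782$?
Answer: $21783 + \sqrt{219} \approx 21798.0$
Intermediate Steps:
$K{\left(B \right)} = 1$
$t = 84$
$d{\left(x \right)} = \sqrt{84 + x}$ ($d{\left(x \right)} = \sqrt{x + 84} = \sqrt{84 + x}$)
$\left(K{\left(-176 \right)} + d{\left(135 \right)}\right) + 21782 = \left(1 + \sqrt{84 + 135}\right) + 21782 = \left(1 + \sqrt{219}\right) + 21782 = 21783 + \sqrt{219}$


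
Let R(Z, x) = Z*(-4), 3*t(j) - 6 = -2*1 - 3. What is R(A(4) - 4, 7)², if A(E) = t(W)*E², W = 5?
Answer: 256/9 ≈ 28.444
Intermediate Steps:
t(j) = ⅓ (t(j) = 2 + (-2*1 - 3)/3 = 2 + (-2 - 3)/3 = 2 + (⅓)*(-5) = 2 - 5/3 = ⅓)
A(E) = E²/3
R(Z, x) = -4*Z
R(A(4) - 4, 7)² = (-4*((⅓)*4² - 4))² = (-4*((⅓)*16 - 4))² = (-4*(16/3 - 4))² = (-4*4/3)² = (-16/3)² = 256/9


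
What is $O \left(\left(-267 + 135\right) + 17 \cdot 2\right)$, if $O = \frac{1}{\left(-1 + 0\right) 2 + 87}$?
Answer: $- \frac{98}{85} \approx -1.1529$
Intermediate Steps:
$O = \frac{1}{85}$ ($O = \frac{1}{\left(-1\right) 2 + 87} = \frac{1}{-2 + 87} = \frac{1}{85} \approx 0.011765$)
$O \left(\left(-267 + 135\right) + 17 \cdot 2\right) = \frac{\left(-267 + 135\right) + 17 \cdot 2}{85} = \frac{-132 + 34}{85} = \frac{1}{85} \left(-98\right) = - \frac{98}{85}$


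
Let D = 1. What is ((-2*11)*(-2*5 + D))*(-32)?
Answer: -6336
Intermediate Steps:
((-2*11)*(-2*5 + D))*(-32) = ((-2*11)*(-2*5 + 1))*(-32) = -22*(-10 + 1)*(-32) = -22*(-9)*(-32) = 198*(-32) = -6336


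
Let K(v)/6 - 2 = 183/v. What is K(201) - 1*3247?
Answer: -216379/67 ≈ -3229.5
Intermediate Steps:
K(v) = 12 + 1098/v (K(v) = 12 + 6*(183/v) = 12 + 1098/v)
K(201) - 1*3247 = (12 + 1098/201) - 1*3247 = (12 + 1098*(1/201)) - 3247 = (12 + 366/67) - 3247 = 1170/67 - 3247 = -216379/67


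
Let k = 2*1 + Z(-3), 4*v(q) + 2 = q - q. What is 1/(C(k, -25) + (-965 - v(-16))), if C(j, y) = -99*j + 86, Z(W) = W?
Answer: -2/1559 ≈ -0.0012829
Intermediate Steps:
v(q) = -½ (v(q) = -½ + (q - q)/4 = -½ + (¼)*0 = -½ + 0 = -½)
k = -1 (k = 2*1 - 3 = 2 - 3 = -1)
C(j, y) = 86 - 99*j
1/(C(k, -25) + (-965 - v(-16))) = 1/((86 - 99*(-1)) + (-965 - 1*(-½))) = 1/((86 + 99) + (-965 + ½)) = 1/(185 - 1929/2) = 1/(-1559/2) = -2/1559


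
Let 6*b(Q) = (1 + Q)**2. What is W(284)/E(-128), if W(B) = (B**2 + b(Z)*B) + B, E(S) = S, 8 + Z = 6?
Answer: -121481/192 ≈ -632.71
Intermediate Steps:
Z = -2 (Z = -8 + 6 = -2)
b(Q) = (1 + Q)**2/6
W(B) = B**2 + 7*B/6 (W(B) = (B**2 + ((1 - 2)**2/6)*B) + B = (B**2 + ((1/6)*(-1)**2)*B) + B = (B**2 + ((1/6)*1)*B) + B = (B**2 + B/6) + B = B**2 + 7*B/6)
W(284)/E(-128) = ((1/6)*284*(7 + 6*284))/(-128) = ((1/6)*284*(7 + 1704))*(-1/128) = ((1/6)*284*1711)*(-1/128) = (242962/3)*(-1/128) = -121481/192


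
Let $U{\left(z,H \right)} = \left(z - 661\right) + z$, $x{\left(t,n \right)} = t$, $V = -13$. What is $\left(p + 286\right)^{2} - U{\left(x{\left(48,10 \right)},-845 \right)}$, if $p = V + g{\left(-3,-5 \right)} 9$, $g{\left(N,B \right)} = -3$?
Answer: $61081$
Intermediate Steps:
$U{\left(z,H \right)} = -661 + 2 z$ ($U{\left(z,H \right)} = \left(-661 + z\right) + z = -661 + 2 z$)
$p = -40$ ($p = -13 - 27 = -40$)
$\left(p + 286\right)^{2} - U{\left(x{\left(48,10 \right)},-845 \right)} = \left(-40 + 286\right)^{2} - \left(-661 + 2 \cdot 48\right) = 246^{2} - \left(-661 + 96\right) = 60516 - -565 = 60516 + 565 = 61081$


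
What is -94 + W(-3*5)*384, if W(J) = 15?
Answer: 5666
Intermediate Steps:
-94 + W(-3*5)*384 = -94 + 15*384 = -94 + 5760 = 5666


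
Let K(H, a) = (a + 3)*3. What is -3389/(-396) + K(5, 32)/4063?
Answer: 13811087/1608948 ≈ 8.5839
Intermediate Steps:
K(H, a) = 9 + 3*a (K(H, a) = (3 + a)*3 = 9 + 3*a)
-3389/(-396) + K(5, 32)/4063 = -3389/(-396) + (9 + 3*32)/4063 = -3389*(-1/396) + (9 + 96)*(1/4063) = 3389/396 + 105*(1/4063) = 3389/396 + 105/4063 = 13811087/1608948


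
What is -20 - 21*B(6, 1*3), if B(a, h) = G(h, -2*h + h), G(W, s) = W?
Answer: -83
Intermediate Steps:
B(a, h) = h
-20 - 21*B(6, 1*3) = -20 - 21*3 = -20 - 63 = -83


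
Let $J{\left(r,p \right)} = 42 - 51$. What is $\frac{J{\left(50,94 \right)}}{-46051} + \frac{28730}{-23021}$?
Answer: $- \frac{1322838041}{1060140071} \approx -1.2478$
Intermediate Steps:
$J{\left(r,p \right)} = -9$
$\frac{J{\left(50,94 \right)}}{-46051} + \frac{28730}{-23021} = - \frac{9}{-46051} + \frac{28730}{-23021} = \left(-9\right) \left(- \frac{1}{46051}\right) + 28730 \left(- \frac{1}{23021}\right) = \frac{9}{46051} - \frac{28730}{23021} = - \frac{1322838041}{1060140071}$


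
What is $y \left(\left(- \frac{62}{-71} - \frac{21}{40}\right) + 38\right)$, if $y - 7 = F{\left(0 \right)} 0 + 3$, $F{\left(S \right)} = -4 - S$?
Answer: $\frac{108909}{284} \approx 383.48$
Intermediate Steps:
$y = 10$ ($y = 7 + \left(\left(-4 - 0\right) 0 + 3\right) = 7 + \left(\left(-4 + 0\right) 0 + 3\right) = 7 + \left(\left(-4\right) 0 + 3\right) = 7 + \left(0 + 3\right) = 7 + 3 = 10$)
$y \left(\left(- \frac{62}{-71} - \frac{21}{40}\right) + 38\right) = 10 \left(\left(- \frac{62}{-71} - \frac{21}{40}\right) + 38\right) = 10 \left(\left(\left(-62\right) \left(- \frac{1}{71}\right) - \frac{21}{40}\right) + 38\right) = 10 \left(\left(\frac{62}{71} - \frac{21}{40}\right) + 38\right) = 10 \left(\frac{989}{2840} + 38\right) = 10 \cdot \frac{108909}{2840} = \frac{108909}{284}$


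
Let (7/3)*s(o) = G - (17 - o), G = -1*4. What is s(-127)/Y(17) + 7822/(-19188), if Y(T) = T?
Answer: -4725145/1141686 ≈ -4.1387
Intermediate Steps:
G = -4
s(o) = -9 + 3*o/7 (s(o) = 3*(-4 - (17 - o))/7 = 3*(-4 + (-17 + o))/7 = 3*(-21 + o)/7 = -9 + 3*o/7)
s(-127)/Y(17) + 7822/(-19188) = (-9 + (3/7)*(-127))/17 + 7822/(-19188) = (-9 - 381/7)*(1/17) + 7822*(-1/19188) = -444/7*1/17 - 3911/9594 = -444/119 - 3911/9594 = -4725145/1141686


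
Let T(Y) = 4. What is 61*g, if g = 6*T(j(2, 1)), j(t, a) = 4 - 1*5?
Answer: 1464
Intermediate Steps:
j(t, a) = -1 (j(t, a) = 4 - 5 = -1)
g = 24 (g = 6*4 = 24)
61*g = 61*24 = 1464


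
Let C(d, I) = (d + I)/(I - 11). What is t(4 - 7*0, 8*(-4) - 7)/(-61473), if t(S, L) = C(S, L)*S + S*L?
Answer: 766/307365 ≈ 0.0024922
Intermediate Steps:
C(d, I) = (I + d)/(-11 + I)
t(S, L) = L*S + S*(L + S)/(-11 + L) (t(S, L) = ((L + S)/(-11 + L))*S + S*L = S*(L + S)/(-11 + L) + L*S = L*S + S*(L + S)/(-11 + L))
t(4 - 7*0, 8*(-4) - 7)/(-61473) = ((4 - 7*0)*((8*(-4) - 7) + (4 - 7*0) + (8*(-4) - 7)*(-11 + (8*(-4) - 7)))/(-11 + (8*(-4) - 7)))/(-61473) = ((4 + 0)*((-32 - 7) + (4 + 0) + (-32 - 7)*(-11 + (-32 - 7)))/(-11 + (-32 - 7)))*(-1/61473) = (4*(-39 + 4 - 39*(-11 - 39))/(-11 - 39))*(-1/61473) = (4*(-39 + 4 - 39*(-50))/(-50))*(-1/61473) = (4*(-1/50)*(-39 + 4 + 1950))*(-1/61473) = (4*(-1/50)*1915)*(-1/61473) = -766/5*(-1/61473) = 766/307365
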